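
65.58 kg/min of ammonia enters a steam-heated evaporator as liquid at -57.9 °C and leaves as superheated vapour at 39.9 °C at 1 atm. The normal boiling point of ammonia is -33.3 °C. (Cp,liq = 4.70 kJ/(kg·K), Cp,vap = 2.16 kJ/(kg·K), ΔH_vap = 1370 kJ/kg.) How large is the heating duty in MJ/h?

liquid -57.9→-33.3 °C: 115.62 kJ/kg
vaporisation at -33.3 °C: 1370 kJ/kg
vapour -33.3→39.9 °C: 158.11 kJ/kg
Δh = 115.62 + 1370 + 158.11 = 1643.7 kJ/kg
Q = ṁ·Δh = 65.58 kg/min × 1643.7 kJ/kg = 107800 kJ/min
|Q| = 1796.6 kW = 6467.8 MJ/h

Q = 6470 MJ/h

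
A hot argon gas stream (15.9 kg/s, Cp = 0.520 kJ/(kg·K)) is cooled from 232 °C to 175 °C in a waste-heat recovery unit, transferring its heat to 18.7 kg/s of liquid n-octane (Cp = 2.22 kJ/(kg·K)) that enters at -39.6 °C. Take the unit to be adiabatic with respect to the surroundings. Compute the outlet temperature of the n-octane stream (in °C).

T_c,out = -28.2 °C

Heat released by hot stream: Q = 15.9 × 0.520 × (232 − 175) = 471.28 kJ/s
Energy balance on cold side (adiabatic exchanger): Q = ṁ_c·Cp_c·(T_c,out − T_c,in)
T_c,out = -39.6 + 471.28/(18.7 × 2.22) = -28.248 °C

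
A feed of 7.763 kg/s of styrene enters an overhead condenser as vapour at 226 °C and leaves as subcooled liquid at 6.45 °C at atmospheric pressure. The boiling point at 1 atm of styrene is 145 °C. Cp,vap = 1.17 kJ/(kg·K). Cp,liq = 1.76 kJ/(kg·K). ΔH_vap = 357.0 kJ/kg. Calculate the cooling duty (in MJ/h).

Q_c = 19400 MJ/h

vapour 226→145 °C: -94.77 kJ/kg
condensation at 145 °C: -357 kJ/kg
liquid 145→6.45 °C: -243.85 kJ/kg
Δh = -94.77 + -357 + -243.85 = -695.62 kJ/kg
Q = ṁ·Δh = 7.763 kg/s × -695.62 kJ/kg = -5400.1 kJ/s
|Q| = 5400.1 kW = 19440 MJ/h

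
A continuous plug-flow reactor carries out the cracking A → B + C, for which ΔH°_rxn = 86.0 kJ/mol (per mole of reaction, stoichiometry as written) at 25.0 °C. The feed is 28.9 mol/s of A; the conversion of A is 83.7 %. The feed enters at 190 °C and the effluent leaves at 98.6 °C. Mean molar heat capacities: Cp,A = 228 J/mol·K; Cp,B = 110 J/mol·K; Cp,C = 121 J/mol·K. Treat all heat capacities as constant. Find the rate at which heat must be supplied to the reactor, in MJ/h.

Extent of reaction ξ = 0.837 × 28.9 = 24.189 mol/s
Reaction term: ξ·ΔH°_rxn = 24.189 × 86.0 = 2080.3 kJ/s
Sensible, feed 190→25 °C: -1087.2 kJ/s
Outlet flows (mol/s): A 4.7107, B 24.189, C 24.189
Sensible, products 25→98.6 °C: 490.31 kJ/s
Q = ΔH = 1483.4 kJ/s = 1483.4 kW
Heat supplied = 5340.1 MJ/h

Q_in = 5340 MJ/h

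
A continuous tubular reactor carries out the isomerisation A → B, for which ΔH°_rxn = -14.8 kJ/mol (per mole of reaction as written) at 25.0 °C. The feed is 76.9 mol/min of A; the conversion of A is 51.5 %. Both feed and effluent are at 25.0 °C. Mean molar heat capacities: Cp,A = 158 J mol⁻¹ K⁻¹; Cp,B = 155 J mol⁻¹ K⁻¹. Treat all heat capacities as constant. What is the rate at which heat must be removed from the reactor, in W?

Q_out = 9770 W

Extent of reaction ξ = 0.515 × 76.9 = 39.604 mol/min
Reaction term: ξ·ΔH°_rxn = 39.604 × -14.8 = -586.13 kJ/min
Q = ΔH = -586.13 kJ/min = -9.7689 kW
Heat removed = 9768.9 W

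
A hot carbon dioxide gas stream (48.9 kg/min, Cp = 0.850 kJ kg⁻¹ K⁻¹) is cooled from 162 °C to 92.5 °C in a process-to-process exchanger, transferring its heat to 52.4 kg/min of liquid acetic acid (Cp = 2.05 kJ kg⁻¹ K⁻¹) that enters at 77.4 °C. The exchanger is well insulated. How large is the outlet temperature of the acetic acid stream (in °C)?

Heat released by hot stream: Q = 48.9 × 0.850 × (162 − 92.5) = 2888.8 kJ/min
Energy balance on cold side (adiabatic exchanger): Q = ṁ_c·Cp_c·(T_c,out − T_c,in)
T_c,out = 77.4 + 2888.8/(52.4 × 2.05) = 104.29 °C

T_c,out = 104 °C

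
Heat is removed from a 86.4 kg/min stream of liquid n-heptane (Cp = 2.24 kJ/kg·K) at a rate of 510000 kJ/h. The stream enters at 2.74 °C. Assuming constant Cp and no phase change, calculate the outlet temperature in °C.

Q = 510000 kJ/h = 8500 kJ/min
ΔT = Q/(ṁ·Cp) = 8500/(86.4×2.24) = 43.919 K
T_out = 2.74 − 43.919 = -41.179 °C

T_out = -41.2 °C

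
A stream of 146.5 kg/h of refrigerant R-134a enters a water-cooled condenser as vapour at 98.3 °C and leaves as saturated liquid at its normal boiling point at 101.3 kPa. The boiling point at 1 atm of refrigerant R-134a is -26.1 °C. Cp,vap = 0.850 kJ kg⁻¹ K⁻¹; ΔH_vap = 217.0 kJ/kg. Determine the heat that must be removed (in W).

vapour 98.3→-26.1 °C: -105.74 kJ/kg
condensation at -26.1 °C: -217 kJ/kg
Δh = -105.74 + -217 = -322.74 kJ/kg
Q = ṁ·Δh = 146.5 kg/h × -322.74 kJ/kg = -47281 kJ/h
|Q| = 13.134 kW = 13134 W

Q_c = 13100 W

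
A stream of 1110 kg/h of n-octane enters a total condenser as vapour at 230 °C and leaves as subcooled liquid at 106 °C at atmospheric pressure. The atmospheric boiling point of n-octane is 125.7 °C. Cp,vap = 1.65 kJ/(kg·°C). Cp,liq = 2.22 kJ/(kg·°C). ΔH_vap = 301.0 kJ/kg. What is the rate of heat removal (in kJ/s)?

Q_c = 159 kJ/s

vapour 230→125.7 °C: -172.09 kJ/kg
condensation at 125.7 °C: -301 kJ/kg
liquid 125.7→106 °C: -43.734 kJ/kg
Δh = -172.09 + -301 + -43.734 = -516.83 kJ/kg
Q = ṁ·Δh = 1110 kg/h × -516.83 kJ/kg = -573680 kJ/h
|Q| = 159.36 kW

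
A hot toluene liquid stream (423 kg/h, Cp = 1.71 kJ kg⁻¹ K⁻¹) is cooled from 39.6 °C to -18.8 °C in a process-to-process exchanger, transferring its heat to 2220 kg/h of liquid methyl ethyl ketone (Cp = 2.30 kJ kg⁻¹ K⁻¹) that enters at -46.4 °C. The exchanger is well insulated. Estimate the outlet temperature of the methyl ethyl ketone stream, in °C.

Heat released by hot stream: Q = 423 × 1.71 × (39.6 − -18.8) = 42242 kJ/h
Energy balance on cold side (adiabatic exchanger): Q = ṁ_c·Cp_c·(T_c,out − T_c,in)
T_c,out = -46.4 + 42242/(2220 × 2.30) = -38.127 °C

T_c,out = -38.1 °C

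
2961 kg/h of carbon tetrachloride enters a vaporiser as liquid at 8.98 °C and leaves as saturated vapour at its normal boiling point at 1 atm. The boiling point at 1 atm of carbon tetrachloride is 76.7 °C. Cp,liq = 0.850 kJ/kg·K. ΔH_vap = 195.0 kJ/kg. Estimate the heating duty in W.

Q = 208000 W

liquid 8.98→76.7 °C: 57.562 kJ/kg
vaporisation at 76.7 °C: 195 kJ/kg
Δh = 57.562 + 195 = 252.56 kJ/kg
Q = ṁ·Δh = 2961 kg/h × 252.56 kJ/kg = 747840 kJ/h
|Q| = 207.73 kW = 207730 W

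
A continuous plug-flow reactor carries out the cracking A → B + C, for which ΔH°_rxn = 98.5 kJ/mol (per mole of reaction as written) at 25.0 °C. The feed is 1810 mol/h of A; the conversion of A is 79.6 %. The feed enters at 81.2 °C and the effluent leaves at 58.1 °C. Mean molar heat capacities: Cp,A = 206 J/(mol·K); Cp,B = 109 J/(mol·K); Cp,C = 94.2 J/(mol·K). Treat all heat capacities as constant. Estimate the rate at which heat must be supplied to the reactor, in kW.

Q_in = 37.0 kW

Extent of reaction ξ = 0.796 × 1810 = 1440.8 mol/h
Reaction term: ξ·ΔH°_rxn = 1440.8 × 98.5 = 141910 kJ/h
Sensible, feed 81.2→25 °C: -20955 kJ/h
Outlet flows (mol/h): A 369.24, B 1440.8, C 1440.8
Sensible, products 25→58.1 °C: 12208 kJ/h
Q = ΔH = 133170 kJ/h = 36.991 kW
Heat supplied = 36.991 kW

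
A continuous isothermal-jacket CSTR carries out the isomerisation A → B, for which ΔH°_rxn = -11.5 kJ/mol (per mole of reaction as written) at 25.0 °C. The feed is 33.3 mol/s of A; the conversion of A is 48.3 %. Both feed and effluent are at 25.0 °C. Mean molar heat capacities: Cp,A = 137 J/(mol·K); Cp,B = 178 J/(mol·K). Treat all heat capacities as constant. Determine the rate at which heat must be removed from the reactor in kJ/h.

Q_out = 666000 kJ/h

Extent of reaction ξ = 0.483 × 33.3 = 16.084 mol/s
Reaction term: ξ·ΔH°_rxn = 16.084 × -11.5 = -184.96 kJ/s
Q = ΔH = -184.96 kJ/s = -184.96 kW
Heat removed = 665870 kJ/h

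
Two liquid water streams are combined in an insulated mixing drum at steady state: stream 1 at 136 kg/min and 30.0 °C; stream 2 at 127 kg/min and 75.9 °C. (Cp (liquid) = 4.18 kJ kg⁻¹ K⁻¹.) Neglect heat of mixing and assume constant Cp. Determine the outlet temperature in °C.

T_out = 52.2 °C

No heat crosses the boundary, so H_out = H_in.
Σ ṁᵢCp,ᵢTᵢ = 136×4.18×30.0 + 127×4.18×75.9 = 57347
Σ ṁᵢCp,ᵢ = 136×4.18 + 127×4.18 = 1099.3
T_out = 57347 / 1099.3 = 52.165 °C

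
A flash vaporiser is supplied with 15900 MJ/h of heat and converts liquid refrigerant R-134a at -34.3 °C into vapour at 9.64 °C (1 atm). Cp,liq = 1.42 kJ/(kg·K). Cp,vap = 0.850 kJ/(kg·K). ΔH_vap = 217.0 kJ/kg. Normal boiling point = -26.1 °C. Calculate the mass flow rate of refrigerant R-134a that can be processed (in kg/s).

Δh = 1.42×(-26.1−-34.3) + 217.0 + 0.850×(9.64−-26.1) = 259.02 kJ/kg
Q = 15900 MJ/h = 4416.7 kJ/s = 4416.7 kJ/s
ṁ = Q/Δh = 4416.7 / 259.02 = 17.051 kg/s

ṁ = 17.1 kg/s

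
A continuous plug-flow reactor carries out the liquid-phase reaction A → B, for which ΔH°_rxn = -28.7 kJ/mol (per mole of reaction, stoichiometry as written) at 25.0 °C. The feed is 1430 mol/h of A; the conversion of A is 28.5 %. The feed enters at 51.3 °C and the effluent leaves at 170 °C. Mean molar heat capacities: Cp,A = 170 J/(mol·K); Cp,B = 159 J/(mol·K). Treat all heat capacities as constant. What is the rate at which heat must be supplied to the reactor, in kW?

Q_in = 4.59 kW

Extent of reaction ξ = 0.285 × 1430 = 407.55 mol/h
Reaction term: ξ·ΔH°_rxn = 407.55 × -28.7 = -11697 kJ/h
Sensible, feed 51.3→25 °C: -6393.5 kJ/h
Outlet flows (mol/h): A 1022.5, B 407.55
Sensible, products 25→170 °C: 34599 kJ/h
Q = ΔH = 16509 kJ/h = 4.5859 kW
Heat supplied = 4.5859 kW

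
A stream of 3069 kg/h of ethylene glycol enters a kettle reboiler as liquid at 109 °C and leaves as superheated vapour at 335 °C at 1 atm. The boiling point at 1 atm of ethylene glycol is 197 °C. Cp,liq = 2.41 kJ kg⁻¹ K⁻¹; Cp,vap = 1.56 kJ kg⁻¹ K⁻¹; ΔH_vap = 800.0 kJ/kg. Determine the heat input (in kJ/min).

Q = 62800 kJ/min

liquid 109→197 °C: 212.08 kJ/kg
vaporisation at 197 °C: 800 kJ/kg
vapour 197→335 °C: 215.28 kJ/kg
Δh = 212.08 + 800 + 215.28 = 1227.4 kJ/kg
Q = ṁ·Δh = 3069 kg/h × 1227.4 kJ/kg = 3.7668e+06 kJ/h
|Q| = 1046.3 kW = 62779 kJ/min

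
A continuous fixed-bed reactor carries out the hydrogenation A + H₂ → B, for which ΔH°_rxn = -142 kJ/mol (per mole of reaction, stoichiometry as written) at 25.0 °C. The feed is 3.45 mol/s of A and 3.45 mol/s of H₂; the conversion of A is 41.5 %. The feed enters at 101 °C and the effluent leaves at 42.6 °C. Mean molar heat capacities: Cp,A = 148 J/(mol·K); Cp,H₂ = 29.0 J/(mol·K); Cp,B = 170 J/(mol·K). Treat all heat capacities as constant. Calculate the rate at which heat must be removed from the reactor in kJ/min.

Extent of reaction ξ = 0.415 × 3.45 = 1.4318 mol/s
Reaction term: ξ·ΔH°_rxn = 1.4318 × -142 = -203.31 kJ/s
Sensible, feed 101→25 °C: -46.409 kJ/s
Outlet flows (mol/s): A 2.0183, H₂ 2.0183, B 1.4318
Sensible, products 25→42.6 °C: 10.571 kJ/s
Q = ΔH = -239.15 kJ/s = -239.15 kW
Heat removed = 14349 kJ/min

Q_out = 14300 kJ/min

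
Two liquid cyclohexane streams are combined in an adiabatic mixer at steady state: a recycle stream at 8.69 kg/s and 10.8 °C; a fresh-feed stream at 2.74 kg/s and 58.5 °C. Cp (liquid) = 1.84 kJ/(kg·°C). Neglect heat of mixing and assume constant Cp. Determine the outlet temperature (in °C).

T_out = 22.2 °C

No heat crosses the boundary, so H_out = H_in.
Σ ṁᵢCp,ᵢTᵢ = 8.69×1.84×10.8 + 2.74×1.84×58.5 = 467.62
Σ ṁᵢCp,ᵢ = 8.69×1.84 + 2.74×1.84 = 21.031
T_out = 467.62 / 21.031 = 22.235 °C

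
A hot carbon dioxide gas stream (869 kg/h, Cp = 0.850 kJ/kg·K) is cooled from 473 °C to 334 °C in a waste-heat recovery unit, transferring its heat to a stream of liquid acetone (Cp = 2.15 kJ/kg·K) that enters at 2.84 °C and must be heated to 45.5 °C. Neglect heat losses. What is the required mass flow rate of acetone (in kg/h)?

Heat released by hot stream: Q = 869 × 0.850 × (473 − 334) = 102670 kJ/h
Energy balance on cold side (adiabatic exchanger): Q = ṁ_c·Cp_c·(T_c,out − T_c,in)
ṁ_c = 102670 / [2.15 × (45.5 − 2.84)] = 1119.4 kg/h

ṁ_c = 1120 kg/h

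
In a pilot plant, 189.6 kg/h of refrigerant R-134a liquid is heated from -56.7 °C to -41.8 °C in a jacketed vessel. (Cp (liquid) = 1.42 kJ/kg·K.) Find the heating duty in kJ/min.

Q = ṁ·Cp·ΔT = 189.6 × 1.42 × (-41.8 − -56.7) = 4011.6 kJ/h
Converting: 4011.6 / 3600 s = 1.1143 kW
Heating duty = 66.859 kJ/min

Q = 66.9 kJ/min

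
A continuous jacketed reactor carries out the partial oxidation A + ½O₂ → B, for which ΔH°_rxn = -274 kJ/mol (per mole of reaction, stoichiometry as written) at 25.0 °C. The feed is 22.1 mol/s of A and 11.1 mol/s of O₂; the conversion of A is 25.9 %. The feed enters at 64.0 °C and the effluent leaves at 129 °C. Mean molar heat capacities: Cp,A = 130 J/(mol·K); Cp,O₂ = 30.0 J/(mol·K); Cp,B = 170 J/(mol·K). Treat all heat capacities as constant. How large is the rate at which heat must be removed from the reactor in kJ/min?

Q_out = 80700 kJ/min

Extent of reaction ξ = 0.259 × 22.1 = 5.7239 mol/s
Reaction term: ξ·ΔH°_rxn = 5.7239 × -274 = -1568.3 kJ/s
Sensible, feed 64.0→25 °C: -125.03 kJ/s
Outlet flows (mol/s): A 16.376, O₂ 8.238, B 5.7239
Sensible, products 25→129 °C: 348.31 kJ/s
Q = ΔH = -1345.1 kJ/s = -1345.1 kW
Heat removed = 80705 kJ/min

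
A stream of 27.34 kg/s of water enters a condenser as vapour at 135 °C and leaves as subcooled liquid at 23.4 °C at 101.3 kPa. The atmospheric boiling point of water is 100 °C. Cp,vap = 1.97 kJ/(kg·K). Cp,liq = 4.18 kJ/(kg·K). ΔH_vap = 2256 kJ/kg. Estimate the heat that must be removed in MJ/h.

Q_c = 260000 MJ/h

vapour 135→100 °C: -68.95 kJ/kg
condensation at 100 °C: -2256 kJ/kg
liquid 100→23.4 °C: -320.19 kJ/kg
Δh = -68.95 + -2256 + -320.19 = -2645.1 kJ/kg
Q = ṁ·Δh = 27.34 kg/s × -2645.1 kJ/kg = -72318 kJ/s
|Q| = 72318 kW = 260350 MJ/h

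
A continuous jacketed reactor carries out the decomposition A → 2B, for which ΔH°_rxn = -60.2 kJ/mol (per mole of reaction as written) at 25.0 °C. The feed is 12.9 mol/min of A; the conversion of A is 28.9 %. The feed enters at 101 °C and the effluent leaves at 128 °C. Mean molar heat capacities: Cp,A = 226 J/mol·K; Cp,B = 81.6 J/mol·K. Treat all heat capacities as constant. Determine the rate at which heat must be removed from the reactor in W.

Extent of reaction ξ = 0.289 × 12.9 = 3.7281 mol/min
Reaction term: ξ·ΔH°_rxn = 3.7281 × -60.2 = -224.43 kJ/min
Sensible, feed 101→25 °C: -221.57 kJ/min
Outlet flows (mol/min): A 9.1719, B 7.4562
Sensible, products 25→128 °C: 276.17 kJ/min
Q = ΔH = -169.83 kJ/min = -2.8305 kW
Heat removed = 2830.5 W

Q_out = 2830 W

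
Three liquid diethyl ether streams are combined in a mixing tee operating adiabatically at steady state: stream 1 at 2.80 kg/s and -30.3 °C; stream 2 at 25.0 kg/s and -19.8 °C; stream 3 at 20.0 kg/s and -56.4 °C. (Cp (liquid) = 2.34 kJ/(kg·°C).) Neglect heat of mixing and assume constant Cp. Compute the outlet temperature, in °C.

Energy balance with Q = 0: Σ ṁᵢCp,ᵢ(T_out − Tᵢ) = 0
T_out = Σ ṁᵢCp,ᵢTᵢ / Σ ṁᵢCp,ᵢ
      = -3996.3 / 111.85 = -35.729 °C

T_out = -35.7 °C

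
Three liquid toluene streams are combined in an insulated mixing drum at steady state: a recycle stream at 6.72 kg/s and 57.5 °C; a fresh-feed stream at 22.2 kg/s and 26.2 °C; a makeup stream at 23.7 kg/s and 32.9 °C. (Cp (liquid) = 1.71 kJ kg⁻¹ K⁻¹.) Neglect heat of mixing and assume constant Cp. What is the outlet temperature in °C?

Energy balance with Q = 0: Σ ṁᵢCp,ᵢ(T_out − Tᵢ) = 0
Σ ṁᵢCp,ᵢTᵢ = 6.72×1.71×57.5 + 22.2×1.71×26.2 + 23.7×1.71×32.9 = 2988.7
Σ ṁᵢCp,ᵢ = 6.72×1.71 + 22.2×1.71 + 23.7×1.71 = 89.98
T_out = 2988.7 / 89.98 = 33.215 °C

T_out = 33.2 °C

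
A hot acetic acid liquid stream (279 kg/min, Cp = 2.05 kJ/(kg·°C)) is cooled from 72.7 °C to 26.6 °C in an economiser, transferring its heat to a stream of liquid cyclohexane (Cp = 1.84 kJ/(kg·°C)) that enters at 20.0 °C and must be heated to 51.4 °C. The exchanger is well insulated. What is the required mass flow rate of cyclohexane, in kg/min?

ṁ_c = 456 kg/min

Heat released by hot stream: Q = 279 × 2.05 × (72.7 − 26.6) = 26367 kJ/min
Energy balance on cold side (adiabatic exchanger): Q = ṁ_c·Cp_c·(T_c,out − T_c,in)
ṁ_c = 26367 / [1.84 × (51.4 − 20.0)] = 456.36 kg/min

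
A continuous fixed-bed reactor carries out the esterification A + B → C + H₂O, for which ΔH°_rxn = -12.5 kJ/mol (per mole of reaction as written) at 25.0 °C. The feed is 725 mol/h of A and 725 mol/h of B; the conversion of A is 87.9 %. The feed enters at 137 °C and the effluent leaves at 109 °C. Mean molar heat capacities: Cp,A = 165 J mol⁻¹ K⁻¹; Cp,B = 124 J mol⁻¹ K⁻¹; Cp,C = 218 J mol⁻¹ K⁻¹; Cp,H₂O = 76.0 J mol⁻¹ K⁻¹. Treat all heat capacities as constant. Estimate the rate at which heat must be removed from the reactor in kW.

Extent of reaction ξ = 0.879 × 725 = 637.27 mol/h
Reaction term: ξ·ΔH°_rxn = 637.27 × -12.5 = -7965.9 kJ/h
Sensible, feed 137→25 °C: -23467 kJ/h
Outlet flows (mol/h): A 87.725, B 87.725, C 637.27, H₂O 637.27
Sensible, products 25→109 °C: 17868 kJ/h
Q = ΔH = -13565 kJ/h = -3.7681 kW
Heat removed = 3.7681 kW

Q_out = 3.77 kW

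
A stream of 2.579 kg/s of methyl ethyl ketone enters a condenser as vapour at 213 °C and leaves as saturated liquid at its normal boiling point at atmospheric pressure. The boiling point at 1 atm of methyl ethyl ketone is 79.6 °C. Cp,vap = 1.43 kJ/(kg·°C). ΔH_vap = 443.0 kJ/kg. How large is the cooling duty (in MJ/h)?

vapour 213→79.6 °C: -190.76 kJ/kg
condensation at 79.6 °C: -443 kJ/kg
Δh = -190.76 + -443 = -633.76 kJ/kg
Q = ṁ·Δh = 2.579 kg/s × -633.76 kJ/kg = -1634.5 kJ/s
|Q| = 1634.5 kW = 5884.1 MJ/h

Q_c = 5880 MJ/h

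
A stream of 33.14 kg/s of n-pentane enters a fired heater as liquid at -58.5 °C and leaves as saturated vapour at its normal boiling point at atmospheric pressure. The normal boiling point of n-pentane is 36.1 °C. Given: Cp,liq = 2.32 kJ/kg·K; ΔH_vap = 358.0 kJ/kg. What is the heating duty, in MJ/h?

Q = 68900 MJ/h

liquid -58.5→36.1 °C: 219.47 kJ/kg
vaporisation at 36.1 °C: 358 kJ/kg
Δh = 219.47 + 358 = 577.47 kJ/kg
Q = ṁ·Δh = 33.14 kg/s × 577.47 kJ/kg = 19137 kJ/s
|Q| = 19137 kW = 68895 MJ/h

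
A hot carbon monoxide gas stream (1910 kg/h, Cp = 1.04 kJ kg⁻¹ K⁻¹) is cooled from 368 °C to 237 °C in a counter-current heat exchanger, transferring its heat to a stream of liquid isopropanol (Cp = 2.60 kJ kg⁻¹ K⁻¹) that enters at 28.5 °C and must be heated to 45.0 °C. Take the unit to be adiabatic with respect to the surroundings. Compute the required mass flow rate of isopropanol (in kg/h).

ṁ_c = 6070 kg/h

Heat released by hot stream: Q = 1910 × 1.04 × (368 − 237) = 260220 kJ/h
Energy balance on cold side (adiabatic exchanger): Q = ṁ_c·Cp_c·(T_c,out − T_c,in)
ṁ_c = 260220 / [2.60 × (45.0 − 28.5)] = 6065.7 kg/h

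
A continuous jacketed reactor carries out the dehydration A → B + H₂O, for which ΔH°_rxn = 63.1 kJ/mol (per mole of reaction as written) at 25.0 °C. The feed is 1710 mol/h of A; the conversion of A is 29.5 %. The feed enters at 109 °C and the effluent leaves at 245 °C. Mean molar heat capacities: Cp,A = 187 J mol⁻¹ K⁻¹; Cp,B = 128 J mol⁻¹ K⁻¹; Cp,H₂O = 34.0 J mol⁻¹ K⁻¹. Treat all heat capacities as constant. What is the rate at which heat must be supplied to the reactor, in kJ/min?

Extent of reaction ξ = 0.295 × 1710 = 504.45 mol/h
Reaction term: ξ·ΔH°_rxn = 504.45 × 63.1 = 31831 kJ/h
Sensible, feed 109→25 °C: -26861 kJ/h
Outlet flows (mol/h): A 1205.5, B 504.45, H₂O 504.45
Sensible, products 25→245 °C: 67575 kJ/h
Q = ΔH = 72545 kJ/h = 20.151 kW
Heat supplied = 1209.1 kJ/min

Q_in = 1210 kJ/min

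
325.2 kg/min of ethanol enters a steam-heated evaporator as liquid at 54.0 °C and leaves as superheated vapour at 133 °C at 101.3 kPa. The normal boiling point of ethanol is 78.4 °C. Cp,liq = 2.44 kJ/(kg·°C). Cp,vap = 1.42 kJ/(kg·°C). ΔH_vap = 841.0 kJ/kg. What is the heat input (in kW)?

Q = 5300 kW

liquid 54.0→78.4 °C: 59.536 kJ/kg
vaporisation at 78.4 °C: 841 kJ/kg
vapour 78.4→133 °C: 77.532 kJ/kg
Δh = 59.536 + 841 + 77.532 = 978.07 kJ/kg
Q = ṁ·Δh = 325.2 kg/min × 978.07 kJ/kg = 318070 kJ/min
|Q| = 5301.1 kW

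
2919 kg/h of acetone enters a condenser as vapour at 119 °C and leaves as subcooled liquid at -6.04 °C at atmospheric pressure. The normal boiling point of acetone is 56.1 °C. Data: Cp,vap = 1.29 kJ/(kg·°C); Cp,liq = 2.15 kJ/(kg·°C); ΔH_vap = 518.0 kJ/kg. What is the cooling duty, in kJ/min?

Q_c = 35600 kJ/min

vapour 119→56.1 °C: -81.141 kJ/kg
condensation at 56.1 °C: -518 kJ/kg
liquid 56.1→-6.04 °C: -133.6 kJ/kg
Δh = -81.141 + -518 + -133.6 = -732.74 kJ/kg
Q = ṁ·Δh = 2919 kg/h × -732.74 kJ/kg = -2.1389e+06 kJ/h
|Q| = 594.13 kW = 35648 kJ/min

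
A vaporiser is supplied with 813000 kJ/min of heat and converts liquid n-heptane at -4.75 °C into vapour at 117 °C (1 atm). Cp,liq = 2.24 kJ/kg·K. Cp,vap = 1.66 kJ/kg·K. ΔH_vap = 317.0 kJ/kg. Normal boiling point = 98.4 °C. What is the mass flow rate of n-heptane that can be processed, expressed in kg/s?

ṁ = 23.4 kg/s

Δh = 2.24×(98.4−-4.75) + 317.0 + 1.66×(117−98.4) = 578.93 kJ/kg
Q = 813000 kJ/min = 13550 kJ/s = 13550 kJ/s
ṁ = Q/Δh = 13550 / 578.93 = 23.405 kg/s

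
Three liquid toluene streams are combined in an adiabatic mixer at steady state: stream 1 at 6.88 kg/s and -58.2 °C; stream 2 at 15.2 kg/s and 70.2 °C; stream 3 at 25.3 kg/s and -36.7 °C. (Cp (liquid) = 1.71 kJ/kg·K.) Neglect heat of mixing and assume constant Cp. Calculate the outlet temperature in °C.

No heat crosses the boundary, so H_out = H_in.
T_out = Σ ṁᵢCp,ᵢTᵢ / Σ ṁᵢCp,ᵢ
      = -447.83 / 81.02 = -5.5274 °C

T_out = -5.53 °C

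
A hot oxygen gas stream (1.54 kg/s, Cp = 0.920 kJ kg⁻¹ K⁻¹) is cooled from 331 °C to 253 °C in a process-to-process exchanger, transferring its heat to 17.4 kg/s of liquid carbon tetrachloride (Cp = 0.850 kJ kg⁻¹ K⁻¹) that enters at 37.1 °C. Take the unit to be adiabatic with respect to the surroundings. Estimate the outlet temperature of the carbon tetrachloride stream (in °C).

T_c,out = 44.6 °C

Heat released by hot stream: Q = 1.54 × 0.920 × (331 − 253) = 110.51 kJ/s
Energy balance on cold side (adiabatic exchanger): Q = ṁ_c·Cp_c·(T_c,out − T_c,in)
T_c,out = 37.1 + 110.51/(17.4 × 0.850) = 44.572 °C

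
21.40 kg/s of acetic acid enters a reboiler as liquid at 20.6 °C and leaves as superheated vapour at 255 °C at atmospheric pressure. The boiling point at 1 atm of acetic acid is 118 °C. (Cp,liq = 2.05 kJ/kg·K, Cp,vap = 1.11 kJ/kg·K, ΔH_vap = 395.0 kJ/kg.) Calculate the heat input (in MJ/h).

Q = 57500 MJ/h

liquid 20.6→118 °C: 199.67 kJ/kg
vaporisation at 118 °C: 395 kJ/kg
vapour 118→255 °C: 152.07 kJ/kg
Δh = 199.67 + 395 + 152.07 = 746.74 kJ/kg
Q = ṁ·Δh = 21.40 kg/s × 746.74 kJ/kg = 15980 kJ/s
|Q| = 15980 kW = 57529 MJ/h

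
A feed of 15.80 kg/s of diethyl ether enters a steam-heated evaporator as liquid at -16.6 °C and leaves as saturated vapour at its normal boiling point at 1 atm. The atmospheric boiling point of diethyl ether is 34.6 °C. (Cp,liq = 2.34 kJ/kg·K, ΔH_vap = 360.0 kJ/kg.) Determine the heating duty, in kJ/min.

liquid -16.6→34.6 °C: 119.81 kJ/kg
vaporisation at 34.6 °C: 360 kJ/kg
Δh = 119.81 + 360 = 479.81 kJ/kg
Q = ṁ·Δh = 15.80 kg/s × 479.81 kJ/kg = 7581 kJ/s
|Q| = 7581 kW = 454860 kJ/min

Q = 455000 kJ/min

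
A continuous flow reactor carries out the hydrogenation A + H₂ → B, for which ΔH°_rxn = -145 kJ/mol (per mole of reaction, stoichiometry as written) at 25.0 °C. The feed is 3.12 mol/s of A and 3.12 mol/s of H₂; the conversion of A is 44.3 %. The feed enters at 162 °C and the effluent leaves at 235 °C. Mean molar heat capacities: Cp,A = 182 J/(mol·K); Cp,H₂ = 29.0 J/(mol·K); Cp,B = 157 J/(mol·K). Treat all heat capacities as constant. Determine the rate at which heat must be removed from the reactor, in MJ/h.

Q_out = 605 MJ/h

Extent of reaction ξ = 0.443 × 3.12 = 1.3822 mol/s
Reaction term: ξ·ΔH°_rxn = 1.3822 × -145 = -200.41 kJ/s
Sensible, feed 162→25 °C: -90.19 kJ/s
Outlet flows (mol/s): A 1.7378, H₂ 1.7378, B 1.3822
Sensible, products 25→235 °C: 122.57 kJ/s
Q = ΔH = -168.03 kJ/s = -168.03 kW
Heat removed = 604.91 MJ/h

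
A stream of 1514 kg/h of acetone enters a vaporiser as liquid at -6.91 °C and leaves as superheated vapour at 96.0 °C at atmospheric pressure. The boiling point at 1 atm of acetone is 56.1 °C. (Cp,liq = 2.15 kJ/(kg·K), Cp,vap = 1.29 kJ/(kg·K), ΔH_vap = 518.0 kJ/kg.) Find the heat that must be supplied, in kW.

Q = 296 kW

liquid -6.91→56.1 °C: 135.47 kJ/kg
vaporisation at 56.1 °C: 518 kJ/kg
vapour 56.1→96.0 °C: 51.471 kJ/kg
Δh = 135.47 + 518 + 51.471 = 704.94 kJ/kg
Q = ṁ·Δh = 1514 kg/h × 704.94 kJ/kg = 1.0673e+06 kJ/h
|Q| = 296.47 kW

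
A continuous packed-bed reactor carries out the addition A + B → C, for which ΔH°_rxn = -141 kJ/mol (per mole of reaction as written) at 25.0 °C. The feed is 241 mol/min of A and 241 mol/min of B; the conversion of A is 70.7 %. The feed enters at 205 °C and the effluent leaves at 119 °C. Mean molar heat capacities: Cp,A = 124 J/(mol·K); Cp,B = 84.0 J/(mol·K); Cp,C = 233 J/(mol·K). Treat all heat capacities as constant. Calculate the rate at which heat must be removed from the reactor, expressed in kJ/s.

Extent of reaction ξ = 0.707 × 241 = 170.39 mol/min
Reaction term: ξ·ΔH°_rxn = 170.39 × -141 = -24025 kJ/min
Sensible, feed 205→25 °C: -9023 kJ/min
Outlet flows (mol/min): A 70.613, B 70.613, C 170.39
Sensible, products 25→119 °C: 5112.4 kJ/min
Q = ΔH = -27935 kJ/min = -465.59 kW
Heat removed = 465.59 kJ/s

Q_out = 466 kJ/s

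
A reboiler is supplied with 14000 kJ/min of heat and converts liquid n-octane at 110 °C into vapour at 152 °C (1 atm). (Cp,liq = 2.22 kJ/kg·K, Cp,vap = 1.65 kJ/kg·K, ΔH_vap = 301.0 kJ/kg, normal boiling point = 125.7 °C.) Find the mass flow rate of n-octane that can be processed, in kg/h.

ṁ = 2210 kg/h

Δh = 2.22×(125.7−110) + 301.0 + 1.65×(152−125.7) = 379.25 kJ/kg
Q = 14000 kJ/min = 233.33 kJ/s = 840000 kJ/h
ṁ = Q/Δh = 840000 / 379.25 = 2214.9 kg/h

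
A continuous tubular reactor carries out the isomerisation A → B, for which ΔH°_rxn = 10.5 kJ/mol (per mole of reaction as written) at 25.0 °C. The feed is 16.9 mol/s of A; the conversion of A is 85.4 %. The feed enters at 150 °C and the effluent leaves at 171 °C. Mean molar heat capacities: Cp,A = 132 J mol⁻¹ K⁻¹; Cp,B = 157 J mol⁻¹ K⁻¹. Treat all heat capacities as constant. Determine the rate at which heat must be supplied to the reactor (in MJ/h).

Q_in = 904 MJ/h

Extent of reaction ξ = 0.854 × 16.9 = 14.433 mol/s
Reaction term: ξ·ΔH°_rxn = 14.433 × 10.5 = 151.54 kJ/s
Sensible, feed 150→25 °C: -278.85 kJ/s
Outlet flows (mol/s): A 2.4674, B 14.433
Sensible, products 25→171 °C: 378.38 kJ/s
Q = ΔH = 251.07 kJ/s = 251.07 kW
Heat supplied = 903.85 MJ/h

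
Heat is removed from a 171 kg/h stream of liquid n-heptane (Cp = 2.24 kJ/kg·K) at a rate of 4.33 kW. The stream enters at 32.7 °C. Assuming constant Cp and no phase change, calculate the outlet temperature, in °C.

T_out = -8.00 °C

Q = 4.33 kW = 15588 kJ/h
ΔT = Q/(ṁ·Cp) = 15588/(171×2.24) = 40.695 K
T_out = 32.7 − 40.695 = -7.9955 °C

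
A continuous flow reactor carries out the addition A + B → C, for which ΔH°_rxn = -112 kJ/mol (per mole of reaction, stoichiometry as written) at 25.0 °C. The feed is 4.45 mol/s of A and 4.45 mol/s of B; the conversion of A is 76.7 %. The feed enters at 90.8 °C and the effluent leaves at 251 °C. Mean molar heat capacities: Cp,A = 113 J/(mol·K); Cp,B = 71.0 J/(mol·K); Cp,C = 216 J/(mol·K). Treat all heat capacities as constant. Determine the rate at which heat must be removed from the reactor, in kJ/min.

Q_out = 13600 kJ/min

Extent of reaction ξ = 0.767 × 4.45 = 3.4132 mol/s
Reaction term: ξ·ΔH°_rxn = 3.4132 × -112 = -382.27 kJ/s
Sensible, feed 90.8→25 °C: -53.877 kJ/s
Outlet flows (mol/s): A 1.0368, B 1.0368, C 3.4132
Sensible, products 25→251 °C: 209.73 kJ/s
Q = ΔH = -226.42 kJ/s = -226.42 kW
Heat removed = 13585 kJ/min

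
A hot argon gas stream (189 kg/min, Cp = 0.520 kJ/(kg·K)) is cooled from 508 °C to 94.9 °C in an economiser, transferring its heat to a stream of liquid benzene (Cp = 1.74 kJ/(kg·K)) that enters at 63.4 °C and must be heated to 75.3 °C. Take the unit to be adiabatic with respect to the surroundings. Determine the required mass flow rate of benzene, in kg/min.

ṁ_c = 1960 kg/min

Heat released by hot stream: Q = 189 × 0.520 × (508 − 94.9) = 40599 kJ/min
Energy balance on cold side (adiabatic exchanger): Q = ṁ_c·Cp_c·(T_c,out − T_c,in)
ṁ_c = 40599 / [1.74 × (75.3 − 63.4)] = 1960.8 kg/min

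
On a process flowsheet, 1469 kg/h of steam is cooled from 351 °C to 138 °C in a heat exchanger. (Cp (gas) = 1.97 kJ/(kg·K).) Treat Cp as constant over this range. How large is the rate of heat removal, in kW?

Q = ṁ·Cp·ΔT = 1469 × 1.97 × (138 − 351) = -616410 kJ/h
Converting: 616410 / 3600 s = 171.22 kW

Q_c = 171 kW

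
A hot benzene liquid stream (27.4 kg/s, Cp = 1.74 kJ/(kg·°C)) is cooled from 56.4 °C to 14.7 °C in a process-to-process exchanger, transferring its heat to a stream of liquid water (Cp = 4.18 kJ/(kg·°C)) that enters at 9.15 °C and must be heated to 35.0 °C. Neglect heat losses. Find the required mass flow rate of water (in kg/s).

ṁ_c = 18.4 kg/s

Heat released by hot stream: Q = 27.4 × 1.74 × (56.4 − 14.7) = 1988.1 kJ/s
Energy balance on cold side (adiabatic exchanger): Q = ṁ_c·Cp_c·(T_c,out − T_c,in)
ṁ_c = 1988.1 / [4.18 × (35.0 − 9.15)] = 18.399 kg/s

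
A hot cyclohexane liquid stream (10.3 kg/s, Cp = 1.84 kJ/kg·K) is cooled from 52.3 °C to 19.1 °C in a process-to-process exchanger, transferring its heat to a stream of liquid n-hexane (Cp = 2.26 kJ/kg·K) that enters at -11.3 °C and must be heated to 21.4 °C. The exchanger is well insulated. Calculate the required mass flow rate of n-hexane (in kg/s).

Heat released by hot stream: Q = 10.3 × 1.84 × (52.3 − 19.1) = 629.21 kJ/s
Energy balance on cold side (adiabatic exchanger): Q = ṁ_c·Cp_c·(T_c,out − T_c,in)
ṁ_c = 629.21 / [2.26 × (21.4 − -11.3)] = 8.5141 kg/s

ṁ_c = 8.51 kg/s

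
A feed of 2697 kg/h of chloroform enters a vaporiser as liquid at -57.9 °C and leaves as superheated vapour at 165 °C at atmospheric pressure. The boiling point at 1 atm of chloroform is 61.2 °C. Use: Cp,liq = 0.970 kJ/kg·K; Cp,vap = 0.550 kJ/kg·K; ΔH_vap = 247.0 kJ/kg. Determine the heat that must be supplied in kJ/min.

Q = 18900 kJ/min

liquid -57.9→61.2 °C: 115.53 kJ/kg
vaporisation at 61.2 °C: 247 kJ/kg
vapour 61.2→165 °C: 57.09 kJ/kg
Δh = 115.53 + 247 + 57.09 = 419.62 kJ/kg
Q = ṁ·Δh = 2697 kg/h × 419.62 kJ/kg = 1.1317e+06 kJ/h
|Q| = 314.36 kW = 18862 kJ/min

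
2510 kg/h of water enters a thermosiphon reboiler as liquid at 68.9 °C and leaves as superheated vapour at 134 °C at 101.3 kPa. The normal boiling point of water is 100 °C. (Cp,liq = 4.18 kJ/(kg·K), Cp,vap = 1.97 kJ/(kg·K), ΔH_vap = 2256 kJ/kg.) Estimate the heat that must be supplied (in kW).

liquid 68.9→100 °C: 130 kJ/kg
vaporisation at 100 °C: 2256 kJ/kg
vapour 100→134 °C: 66.98 kJ/kg
Δh = 130 + 2256 + 66.98 = 2453 kJ/kg
Q = ṁ·Δh = 2510 kg/h × 2453 kJ/kg = 6.157e+06 kJ/h
|Q| = 1710.3 kW

Q = 1710 kW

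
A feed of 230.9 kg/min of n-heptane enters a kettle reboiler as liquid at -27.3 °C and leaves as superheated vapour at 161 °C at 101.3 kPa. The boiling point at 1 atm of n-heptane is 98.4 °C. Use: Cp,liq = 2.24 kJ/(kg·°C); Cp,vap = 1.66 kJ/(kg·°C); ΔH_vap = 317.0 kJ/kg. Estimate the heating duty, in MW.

Q = 2.70 MW

liquid -27.3→98.4 °C: 281.57 kJ/kg
vaporisation at 98.4 °C: 317 kJ/kg
vapour 98.4→161 °C: 103.92 kJ/kg
Δh = 281.57 + 317 + 103.92 = 702.48 kJ/kg
Q = ṁ·Δh = 230.9 kg/min × 702.48 kJ/kg = 162200 kJ/min
|Q| = 2703.4 kW = 2.7034 MW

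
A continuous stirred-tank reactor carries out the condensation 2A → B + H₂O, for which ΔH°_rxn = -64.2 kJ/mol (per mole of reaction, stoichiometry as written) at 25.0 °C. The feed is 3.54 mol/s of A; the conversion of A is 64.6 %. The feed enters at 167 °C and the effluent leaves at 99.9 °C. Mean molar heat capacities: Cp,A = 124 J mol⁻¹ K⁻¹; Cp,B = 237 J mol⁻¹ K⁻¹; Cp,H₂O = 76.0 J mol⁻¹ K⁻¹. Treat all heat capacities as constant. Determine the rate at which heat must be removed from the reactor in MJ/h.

Q_out = 350 MJ/h

Extent of reaction ξ = 0.646 × 3.54 / 2 = 1.1434 mol/s
Reaction term: ξ·ΔH°_rxn = 1.1434 × -64.2 = -73.408 kJ/s
Sensible, feed 167→25 °C: -62.332 kJ/s
Outlet flows (mol/s): A 1.2532, B 1.1434, H₂O 1.1434
Sensible, products 25→99.9 °C: 38.445 kJ/s
Q = ΔH = -97.295 kJ/s = -97.295 kW
Heat removed = 350.26 MJ/h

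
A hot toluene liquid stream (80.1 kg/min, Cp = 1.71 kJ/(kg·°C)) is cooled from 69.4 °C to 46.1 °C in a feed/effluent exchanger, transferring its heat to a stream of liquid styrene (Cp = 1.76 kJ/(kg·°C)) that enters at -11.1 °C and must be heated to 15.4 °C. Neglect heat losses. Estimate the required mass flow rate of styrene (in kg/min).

ṁ_c = 68.4 kg/min

Heat released by hot stream: Q = 80.1 × 1.71 × (69.4 − 46.1) = 3191.4 kJ/min
Energy balance on cold side (adiabatic exchanger): Q = ṁ_c·Cp_c·(T_c,out − T_c,in)
ṁ_c = 3191.4 / [1.76 × (15.4 − -11.1)] = 68.427 kg/min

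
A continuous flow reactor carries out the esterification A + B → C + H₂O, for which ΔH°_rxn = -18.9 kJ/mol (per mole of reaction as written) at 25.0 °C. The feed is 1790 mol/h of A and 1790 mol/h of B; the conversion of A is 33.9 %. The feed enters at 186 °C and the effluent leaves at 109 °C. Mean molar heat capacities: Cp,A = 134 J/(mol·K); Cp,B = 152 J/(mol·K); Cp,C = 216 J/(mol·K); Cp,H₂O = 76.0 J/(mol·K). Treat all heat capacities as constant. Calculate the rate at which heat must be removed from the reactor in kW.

Extent of reaction ξ = 0.339 × 1790 = 606.81 mol/h
Reaction term: ξ·ΔH°_rxn = 606.81 × -18.9 = -11469 kJ/h
Sensible, feed 186→25 °C: -82422 kJ/h
Outlet flows (mol/h): A 1183.2, B 1183.2, C 606.81, H₂O 606.81
Sensible, products 25→109 °C: 43309 kJ/h
Q = ΔH = -50582 kJ/h = -14.051 kW
Heat removed = 14.051 kW

Q_out = 14.1 kW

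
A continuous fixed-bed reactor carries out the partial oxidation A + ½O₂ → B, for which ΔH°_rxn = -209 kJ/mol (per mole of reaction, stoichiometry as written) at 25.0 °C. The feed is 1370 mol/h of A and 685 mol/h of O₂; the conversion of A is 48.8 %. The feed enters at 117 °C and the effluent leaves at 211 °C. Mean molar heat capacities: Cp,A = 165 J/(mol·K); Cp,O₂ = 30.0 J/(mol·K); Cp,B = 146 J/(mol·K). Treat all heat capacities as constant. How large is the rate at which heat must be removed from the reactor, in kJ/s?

Q_out = 33.5 kJ/s

Extent of reaction ξ = 0.488 × 1370 = 668.56 mol/h
Reaction term: ξ·ΔH°_rxn = 668.56 × -209 = -139730 kJ/h
Sensible, feed 117→25 °C: -22687 kJ/h
Outlet flows (mol/h): A 701.44, O₂ 350.72, B 668.56
Sensible, products 25→211 °C: 41640 kJ/h
Q = ΔH = -120780 kJ/h = -33.549 kW
Heat removed = 33.549 kJ/s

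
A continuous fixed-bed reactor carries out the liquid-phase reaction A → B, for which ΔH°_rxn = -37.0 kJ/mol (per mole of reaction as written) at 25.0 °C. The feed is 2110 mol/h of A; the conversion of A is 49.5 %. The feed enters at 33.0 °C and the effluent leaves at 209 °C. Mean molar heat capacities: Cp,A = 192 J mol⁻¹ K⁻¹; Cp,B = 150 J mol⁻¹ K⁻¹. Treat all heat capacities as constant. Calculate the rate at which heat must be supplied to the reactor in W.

Q_in = 6830 W

Extent of reaction ξ = 0.495 × 2110 = 1044.5 mol/h
Reaction term: ξ·ΔH°_rxn = 1044.5 × -37.0 = -38645 kJ/h
Sensible, feed 33.0→25 °C: -3241 kJ/h
Outlet flows (mol/h): A 1065.5, B 1044.5
Sensible, products 25→209 °C: 66471 kJ/h
Q = ΔH = 24585 kJ/h = 6.8292 kW
Heat supplied = 6829.2 W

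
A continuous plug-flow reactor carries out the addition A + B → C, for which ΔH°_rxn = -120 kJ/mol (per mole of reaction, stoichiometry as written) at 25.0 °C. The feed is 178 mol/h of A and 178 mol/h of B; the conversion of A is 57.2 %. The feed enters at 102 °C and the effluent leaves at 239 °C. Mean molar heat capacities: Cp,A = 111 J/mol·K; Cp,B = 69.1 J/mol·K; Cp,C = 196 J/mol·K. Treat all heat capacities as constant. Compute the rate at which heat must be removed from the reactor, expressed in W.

Extent of reaction ξ = 0.572 × 178 = 101.82 mol/h
Reaction term: ξ·ΔH°_rxn = 101.82 × -120 = -12218 kJ/h
Sensible, feed 102→25 °C: -2468.5 kJ/h
Outlet flows (mol/h): A 76.184, B 76.184, C 101.82
Sensible, products 25→239 °C: 7206.8 kJ/h
Q = ΔH = -7479.6 kJ/h = -2.0777 kW
Heat removed = 2077.7 W

Q_out = 2080 W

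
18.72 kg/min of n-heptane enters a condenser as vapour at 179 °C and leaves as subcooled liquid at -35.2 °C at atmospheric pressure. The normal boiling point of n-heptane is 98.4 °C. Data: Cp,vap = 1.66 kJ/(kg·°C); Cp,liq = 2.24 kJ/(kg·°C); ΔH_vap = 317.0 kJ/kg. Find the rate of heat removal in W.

vapour 179→98.4 °C: -133.8 kJ/kg
condensation at 98.4 °C: -317 kJ/kg
liquid 98.4→-35.2 °C: -299.26 kJ/kg
Δh = -133.8 + -317 + -299.26 = -750.06 kJ/kg
Q = ṁ·Δh = 18.72 kg/min × -750.06 kJ/kg = -14041 kJ/min
|Q| = 234.02 kW = 234020 W

Q_c = 234000 W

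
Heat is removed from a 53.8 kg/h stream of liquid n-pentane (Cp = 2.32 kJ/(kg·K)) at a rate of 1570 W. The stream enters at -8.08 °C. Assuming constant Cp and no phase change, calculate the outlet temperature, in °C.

T_out = -53.4 °C

Q = 1570 W = 5652 kJ/h
ΔT = Q/(ṁ·Cp) = 5652/(53.8×2.32) = 45.283 K
T_out = -8.08 − 45.283 = -53.363 °C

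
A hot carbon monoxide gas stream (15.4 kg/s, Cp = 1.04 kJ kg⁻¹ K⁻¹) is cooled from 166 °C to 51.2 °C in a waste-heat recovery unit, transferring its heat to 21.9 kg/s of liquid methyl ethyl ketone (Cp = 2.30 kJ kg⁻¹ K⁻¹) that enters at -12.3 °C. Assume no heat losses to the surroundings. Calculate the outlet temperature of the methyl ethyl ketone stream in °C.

T_c,out = 24.2 °C

Heat released by hot stream: Q = 15.4 × 1.04 × (166 − 51.2) = 1838.6 kJ/s
Energy balance on cold side (adiabatic exchanger): Q = ṁ_c·Cp_c·(T_c,out − T_c,in)
T_c,out = -12.3 + 1838.6/(21.9 × 2.30) = 24.203 °C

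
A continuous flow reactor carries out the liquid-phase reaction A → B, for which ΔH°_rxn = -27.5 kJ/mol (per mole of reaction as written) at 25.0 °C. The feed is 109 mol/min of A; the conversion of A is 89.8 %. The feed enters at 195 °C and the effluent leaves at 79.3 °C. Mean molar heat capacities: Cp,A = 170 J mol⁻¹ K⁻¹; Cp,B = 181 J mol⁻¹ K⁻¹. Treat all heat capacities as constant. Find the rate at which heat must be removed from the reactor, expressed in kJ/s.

Extent of reaction ξ = 0.898 × 109 = 97.882 mol/min
Reaction term: ξ·ΔH°_rxn = 97.882 × -27.5 = -2691.8 kJ/min
Sensible, feed 195→25 °C: -3150.1 kJ/min
Outlet flows (mol/min): A 11.118, B 97.882
Sensible, products 25→79.3 °C: 1064.6 kJ/min
Q = ΔH = -4777.2 kJ/min = -79.62 kW
Heat removed = 79.62 kJ/s

Q_out = 79.6 kJ/s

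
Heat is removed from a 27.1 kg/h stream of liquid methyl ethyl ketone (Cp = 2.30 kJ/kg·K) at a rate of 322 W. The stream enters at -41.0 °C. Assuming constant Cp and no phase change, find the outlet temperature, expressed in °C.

T_out = -59.6 °C

Q = 322 W = 1159.2 kJ/h
ΔT = Q/(ṁ·Cp) = 1159.2/(27.1×2.30) = 18.598 K
T_out = -41.0 − 18.598 = -59.598 °C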